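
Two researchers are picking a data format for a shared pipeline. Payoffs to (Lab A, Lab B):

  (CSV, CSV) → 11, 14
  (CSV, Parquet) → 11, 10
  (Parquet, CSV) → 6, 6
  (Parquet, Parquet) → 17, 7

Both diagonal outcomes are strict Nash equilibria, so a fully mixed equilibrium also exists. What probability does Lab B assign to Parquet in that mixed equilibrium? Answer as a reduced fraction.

5/11

Lab B's mix q on CSV must make Lab A indifferent between CSV and Parquet.
Lab A's payoff from CSV: 11q + 11(1−q). From Parquet: 6q + 17(1−q).
Set equal: 5q = 6(1−q) → q = 6/11.
Probability on Parquet is 1 − 6/11 = 5/11.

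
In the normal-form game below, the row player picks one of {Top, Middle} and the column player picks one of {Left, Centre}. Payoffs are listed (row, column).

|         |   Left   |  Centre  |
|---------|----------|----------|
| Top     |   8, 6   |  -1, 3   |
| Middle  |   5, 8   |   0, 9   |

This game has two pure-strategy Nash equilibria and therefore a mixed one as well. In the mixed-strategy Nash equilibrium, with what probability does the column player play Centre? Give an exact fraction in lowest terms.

The column player's mix q on Left must make the row player indifferent between Top and Middle.
The row player's payoff from Top: 8q + (-1)(1−q). From Middle: 5q + 0(1−q).
Set equal: 3q = 1(1−q) → q = 1/4.
Probability on Centre is 1 − 1/4 = 3/4.

3/4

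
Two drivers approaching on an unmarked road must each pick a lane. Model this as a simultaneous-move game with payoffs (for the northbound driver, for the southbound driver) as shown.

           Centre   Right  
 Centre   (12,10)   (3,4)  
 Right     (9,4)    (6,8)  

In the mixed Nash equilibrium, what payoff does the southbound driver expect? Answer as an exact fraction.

32/5

The northbound driver mixes with probability p on Centre, chosen so the southbound driver is indifferent: 10p + 4(1−p) = 4p + 8(1−p) gives p = 2/5.
The southbound driver's expected payoff is 10·2/5 + 4·3/5 = 32/5.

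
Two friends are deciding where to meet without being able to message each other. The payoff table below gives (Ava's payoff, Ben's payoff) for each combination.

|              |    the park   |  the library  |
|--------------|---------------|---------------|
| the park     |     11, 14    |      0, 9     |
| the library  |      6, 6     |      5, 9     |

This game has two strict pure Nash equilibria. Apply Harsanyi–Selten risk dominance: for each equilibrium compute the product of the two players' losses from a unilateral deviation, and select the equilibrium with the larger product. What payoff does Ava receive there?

11

At both the park: Ava loses 11 − 6 = 5 by deviating; Ben loses 14 − 9 = 5. Product = 5·5 = 25.
At both the library: Ava loses 5 − 0 = 5 by deviating; Ben loses 9 − 6 = 3. Product = 5·3 = 15.
25 > 15, so both the park is risk-dominant. Ava's payoff there is 11.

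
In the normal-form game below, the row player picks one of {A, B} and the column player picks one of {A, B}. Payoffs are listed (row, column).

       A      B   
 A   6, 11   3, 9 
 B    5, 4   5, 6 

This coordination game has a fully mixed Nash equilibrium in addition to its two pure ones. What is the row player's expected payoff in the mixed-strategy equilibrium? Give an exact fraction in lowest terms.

5

The column player mixes with probability q on A, chosen so the row player is indifferent: 6q + 3(1−q) = 5q + 5(1−q) gives q = 2/3.
The row player's expected payoff (from either row, since indifferent) is 6·2/3 + 3·1/3 = 5.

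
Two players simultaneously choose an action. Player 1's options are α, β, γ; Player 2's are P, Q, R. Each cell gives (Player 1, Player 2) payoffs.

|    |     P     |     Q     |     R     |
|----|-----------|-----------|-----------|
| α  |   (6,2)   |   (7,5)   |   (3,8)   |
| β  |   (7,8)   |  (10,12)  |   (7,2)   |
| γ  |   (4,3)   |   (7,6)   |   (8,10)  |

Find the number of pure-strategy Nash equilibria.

(β, Q): Player 1 gets 10 (best alternative 7); Player 2 gets 12 (best alternative 8). Neither deviates — NE.
(γ, R): Player 1 gets 8 (best alternative 7); Player 2 gets 10 (best alternative 6). Neither deviates — NE.
(α, P) is not a NE: Player 1 would switch to β (7 > 6).
No other cell survives both best-response checks, so there are 2 pure NE.

2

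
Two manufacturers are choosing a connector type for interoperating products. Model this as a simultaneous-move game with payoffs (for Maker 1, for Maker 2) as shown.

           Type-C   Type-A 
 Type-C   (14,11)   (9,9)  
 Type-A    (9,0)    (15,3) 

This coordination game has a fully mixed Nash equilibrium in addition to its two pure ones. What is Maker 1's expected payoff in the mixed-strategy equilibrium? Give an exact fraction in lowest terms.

Maker 2 mixes with probability q on Type-C, chosen so Maker 1 is indifferent: 14q + 9(1−q) = 9q + 15(1−q) gives q = 6/11.
Maker 1's expected payoff (from either row, since indifferent) is 14·6/11 + 9·5/11 = 129/11.

129/11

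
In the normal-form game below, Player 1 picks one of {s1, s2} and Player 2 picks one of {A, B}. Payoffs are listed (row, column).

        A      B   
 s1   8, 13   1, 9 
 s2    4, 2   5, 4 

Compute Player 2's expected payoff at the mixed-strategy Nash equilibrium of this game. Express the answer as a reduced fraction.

Player 1 mixes with probability p on s1, chosen so Player 2 is indifferent: 13p + 2(1−p) = 9p + 4(1−p) gives p = 1/3.
Player 2's expected payoff is 13·1/3 + 2·2/3 = 17/3.

17/3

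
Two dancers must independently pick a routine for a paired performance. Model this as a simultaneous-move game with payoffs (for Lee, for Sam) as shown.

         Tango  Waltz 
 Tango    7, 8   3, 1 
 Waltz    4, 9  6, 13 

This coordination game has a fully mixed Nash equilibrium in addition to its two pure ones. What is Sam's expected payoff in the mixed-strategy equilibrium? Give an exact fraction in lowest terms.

95/11

Lee mixes with probability p on Tango, chosen so Sam is indifferent: 8p + 9(1−p) = 1p + 13(1−p) gives p = 4/11.
Sam's expected payoff is 8·4/11 + 9·7/11 = 95/11.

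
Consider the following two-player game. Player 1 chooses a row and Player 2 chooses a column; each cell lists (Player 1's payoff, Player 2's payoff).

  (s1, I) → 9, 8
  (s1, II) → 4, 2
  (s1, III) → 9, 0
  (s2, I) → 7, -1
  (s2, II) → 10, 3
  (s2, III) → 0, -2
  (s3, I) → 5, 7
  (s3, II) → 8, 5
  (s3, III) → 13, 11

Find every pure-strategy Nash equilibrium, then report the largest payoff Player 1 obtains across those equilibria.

13

(s1, I) is a pure NE (Player 1: 9 ≥ 7; Player 2: 8 ≥ 2). Player 1 gets 9.
(s2, II) is a pure NE (Player 1: 10 ≥ 8; Player 2: 3 ≥ -1). Player 1 gets 10.
(s3, III) is a pure NE (Player 1: 13 ≥ 9; Player 2: 11 ≥ 7). Player 1 gets 13.
Every other cell has a profitable deviation for at least one player. Highest of {9, 10, 13} is 13.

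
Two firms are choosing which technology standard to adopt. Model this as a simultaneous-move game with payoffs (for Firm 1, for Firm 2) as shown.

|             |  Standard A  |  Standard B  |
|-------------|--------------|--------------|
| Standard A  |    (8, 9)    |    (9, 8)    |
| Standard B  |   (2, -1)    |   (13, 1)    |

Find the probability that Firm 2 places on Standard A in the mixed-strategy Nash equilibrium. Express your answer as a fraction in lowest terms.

2/5

Firm 2's mix q on Standard A must make Firm 1 indifferent between Standard A and Standard B.
Firm 1's payoff from Standard A: 8q + 9(1−q). From Standard B: 2q + 13(1−q).
Set equal: 6q = 4(1−q) → q = 4/10 = 2/5.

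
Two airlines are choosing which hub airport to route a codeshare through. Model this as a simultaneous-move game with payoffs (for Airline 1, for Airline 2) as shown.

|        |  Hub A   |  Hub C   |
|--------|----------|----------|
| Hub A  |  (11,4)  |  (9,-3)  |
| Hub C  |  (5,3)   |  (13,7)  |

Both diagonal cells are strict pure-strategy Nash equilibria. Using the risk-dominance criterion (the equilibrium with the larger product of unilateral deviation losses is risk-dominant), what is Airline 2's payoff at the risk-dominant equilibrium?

4

At both Hub A: Airline 1 loses 11 − 5 = 6 by deviating; Airline 2 loses 4 − (-3) = 7. Product = 6·7 = 42.
At both Hub C: Airline 1 loses 13 − 9 = 4 by deviating; Airline 2 loses 7 − 3 = 4. Product = 4·4 = 16.
42 > 16, so both Hub A is risk-dominant. Airline 2's payoff there is 4.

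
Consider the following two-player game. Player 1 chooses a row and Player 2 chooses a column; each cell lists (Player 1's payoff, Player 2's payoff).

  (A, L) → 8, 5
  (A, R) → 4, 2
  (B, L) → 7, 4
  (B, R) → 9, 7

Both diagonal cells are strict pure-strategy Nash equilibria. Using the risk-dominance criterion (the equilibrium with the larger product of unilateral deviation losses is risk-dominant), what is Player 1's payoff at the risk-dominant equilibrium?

9

At (A, L): Player 1 loses 8 − 7 = 1 by deviating; Player 2 loses 5 − 2 = 3. Product = 1·3 = 3.
At (B, R): Player 1 loses 9 − 4 = 5 by deviating; Player 2 loses 7 − 4 = 3. Product = 5·3 = 15.
15 > 3, so (B, R) is risk-dominant. Player 1's payoff there is 9.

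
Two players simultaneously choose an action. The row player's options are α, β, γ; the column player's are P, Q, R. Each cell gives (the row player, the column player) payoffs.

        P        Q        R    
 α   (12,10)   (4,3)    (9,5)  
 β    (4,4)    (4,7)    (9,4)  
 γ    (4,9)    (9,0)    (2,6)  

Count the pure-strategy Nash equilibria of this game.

1

(α, P): the row player gets 12 (best alternative 4); the column player gets 10 (best alternative 5). Neither deviates — NE.
(β, Q) is not a NE: the row player would switch to γ (9 > 4).
No other cell survives both best-response checks, so there is 1 pure NE.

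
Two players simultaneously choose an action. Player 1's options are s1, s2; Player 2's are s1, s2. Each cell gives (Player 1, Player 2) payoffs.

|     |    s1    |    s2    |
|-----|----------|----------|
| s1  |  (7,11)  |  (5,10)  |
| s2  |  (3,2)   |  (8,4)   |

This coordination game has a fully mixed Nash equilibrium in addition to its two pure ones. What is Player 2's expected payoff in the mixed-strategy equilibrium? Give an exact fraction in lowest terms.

8

Player 1 mixes with probability p on s1, chosen so Player 2 is indifferent: 11p + 2(1−p) = 10p + 4(1−p) gives p = 2/3.
Player 2's expected payoff is 11·2/3 + 2·1/3 = 8.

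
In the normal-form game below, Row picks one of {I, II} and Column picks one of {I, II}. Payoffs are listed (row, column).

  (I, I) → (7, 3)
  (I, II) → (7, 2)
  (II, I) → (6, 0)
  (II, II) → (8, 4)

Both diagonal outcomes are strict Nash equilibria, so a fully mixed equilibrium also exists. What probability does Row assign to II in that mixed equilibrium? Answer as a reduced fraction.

Row's mix p on I must make Column indifferent between I and II.
Column's payoff from I: 3p + 0(1−p). From II: 2p + 4(1−p).
Set equal: 1p = 4(1−p) → p = 4/5.
Probability on II is 1 − 4/5 = 1/5.

1/5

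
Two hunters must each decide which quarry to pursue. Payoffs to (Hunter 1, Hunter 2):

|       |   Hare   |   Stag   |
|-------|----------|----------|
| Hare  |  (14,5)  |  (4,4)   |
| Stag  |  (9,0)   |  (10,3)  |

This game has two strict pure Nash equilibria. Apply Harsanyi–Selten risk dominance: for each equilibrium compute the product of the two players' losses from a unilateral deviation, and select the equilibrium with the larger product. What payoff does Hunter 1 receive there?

At both Hare: Hunter 1 loses 14 − 9 = 5 by deviating; Hunter 2 loses 5 − 4 = 1. Product = 5·1 = 5.
At both Stag: Hunter 1 loses 10 − 4 = 6 by deviating; Hunter 2 loses 3 − 0 = 3. Product = 6·3 = 18.
18 > 5, so both Stag is risk-dominant. Hunter 1's payoff there is 10.

10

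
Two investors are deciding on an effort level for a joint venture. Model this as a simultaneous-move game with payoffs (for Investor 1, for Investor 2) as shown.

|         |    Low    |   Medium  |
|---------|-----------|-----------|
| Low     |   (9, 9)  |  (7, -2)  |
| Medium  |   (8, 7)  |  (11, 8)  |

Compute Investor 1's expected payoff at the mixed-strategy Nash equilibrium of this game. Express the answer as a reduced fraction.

43/5

Investor 2 mixes with probability q on Low, chosen so Investor 1 is indifferent: 9q + 7(1−q) = 8q + 11(1−q) gives q = 4/5.
Investor 1's expected payoff (from either row, since indifferent) is 9·4/5 + 7·1/5 = 43/5.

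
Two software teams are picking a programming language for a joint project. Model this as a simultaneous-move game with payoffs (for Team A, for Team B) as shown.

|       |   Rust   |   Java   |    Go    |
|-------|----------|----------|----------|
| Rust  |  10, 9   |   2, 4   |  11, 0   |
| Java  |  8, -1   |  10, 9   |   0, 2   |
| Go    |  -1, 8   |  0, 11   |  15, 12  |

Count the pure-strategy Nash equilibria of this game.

3

Both Rust: Team A gets 10 (best alternative 8); Team B gets 9 (best alternative 4). Neither deviates — NE.
Both Java: Team A gets 10 (best alternative 2); Team B gets 9 (best alternative 2). Neither deviates — NE.
Both Go: Team A gets 15 (best alternative 11); Team B gets 12 (best alternative 11). Neither deviates — NE.
(Go, Java) is not a NE: Team A would switch to Java (10 > 0).
No other cell survives both best-response checks, so there are 3 pure NE.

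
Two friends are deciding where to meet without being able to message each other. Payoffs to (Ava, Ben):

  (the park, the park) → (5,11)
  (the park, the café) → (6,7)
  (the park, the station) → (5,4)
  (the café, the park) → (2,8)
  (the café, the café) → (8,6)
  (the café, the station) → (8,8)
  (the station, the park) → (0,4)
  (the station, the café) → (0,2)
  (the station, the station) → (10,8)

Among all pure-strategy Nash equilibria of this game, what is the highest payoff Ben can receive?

11

Both the park is a pure NE (Ava: 5 ≥ 2; Ben: 11 ≥ 7). Ben gets 11.
Both the station is a pure NE (Ava: 10 ≥ 8; Ben: 8 ≥ 4). Ben gets 8.
Every other cell has a profitable deviation for at least one player. Highest of {11, 8} is 11.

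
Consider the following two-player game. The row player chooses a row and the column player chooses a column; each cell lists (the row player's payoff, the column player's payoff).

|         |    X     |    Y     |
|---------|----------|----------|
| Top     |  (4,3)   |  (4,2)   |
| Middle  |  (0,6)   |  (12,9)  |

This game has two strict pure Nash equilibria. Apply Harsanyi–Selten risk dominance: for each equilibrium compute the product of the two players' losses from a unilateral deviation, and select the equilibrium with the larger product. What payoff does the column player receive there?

9

At (Top, X): the row player loses 4 − 0 = 4 by deviating; the column player loses 3 − 2 = 1. Product = 4·1 = 4.
At (Middle, Y): the row player loses 12 − 4 = 8 by deviating; the column player loses 9 − 6 = 3. Product = 8·3 = 24.
24 > 4, so (Middle, Y) is risk-dominant. The column player's payoff there is 9.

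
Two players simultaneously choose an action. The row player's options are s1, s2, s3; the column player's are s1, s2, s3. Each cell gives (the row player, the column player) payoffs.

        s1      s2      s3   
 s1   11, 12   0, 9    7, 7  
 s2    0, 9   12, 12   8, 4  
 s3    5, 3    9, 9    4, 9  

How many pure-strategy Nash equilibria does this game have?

Both s1: the row player gets 11 (best alternative 5); the column player gets 12 (best alternative 9). Neither deviates — NE.
Both s2: the row player gets 12 (best alternative 9); the column player gets 12 (best alternative 9). Neither deviates — NE.
Both s3 is not a NE: the row player would switch to s2 (8 > 4).
No other cell survives both best-response checks, so there are 2 pure NE.

2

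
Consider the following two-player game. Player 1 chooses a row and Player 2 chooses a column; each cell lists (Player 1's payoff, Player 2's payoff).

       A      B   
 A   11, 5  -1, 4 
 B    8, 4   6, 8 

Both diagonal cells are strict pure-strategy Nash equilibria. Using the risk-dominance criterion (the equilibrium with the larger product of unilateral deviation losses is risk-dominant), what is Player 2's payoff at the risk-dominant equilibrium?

8

At both A: Player 1 loses 11 − 8 = 3 by deviating; Player 2 loses 5 − 4 = 1. Product = 3·1 = 3.
At both B: Player 1 loses 6 − (-1) = 7 by deviating; Player 2 loses 8 − 4 = 4. Product = 7·4 = 28.
28 > 3, so both B is risk-dominant. Player 2's payoff there is 8.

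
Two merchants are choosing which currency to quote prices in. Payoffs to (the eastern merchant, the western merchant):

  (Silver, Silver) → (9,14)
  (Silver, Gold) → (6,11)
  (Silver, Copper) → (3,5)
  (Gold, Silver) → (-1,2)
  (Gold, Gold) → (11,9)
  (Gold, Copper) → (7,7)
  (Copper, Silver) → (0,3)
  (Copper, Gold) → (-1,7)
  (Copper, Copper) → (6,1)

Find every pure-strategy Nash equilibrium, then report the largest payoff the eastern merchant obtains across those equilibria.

11

Both Silver is a pure NE (the eastern merchant: 9 ≥ 0; the western merchant: 14 ≥ 11). The eastern merchant gets 9.
Both Gold is a pure NE (the eastern merchant: 11 ≥ 6; the western merchant: 9 ≥ 7). The eastern merchant gets 11.
Every other cell has a profitable deviation for at least one player. Highest of {9, 11} is 11.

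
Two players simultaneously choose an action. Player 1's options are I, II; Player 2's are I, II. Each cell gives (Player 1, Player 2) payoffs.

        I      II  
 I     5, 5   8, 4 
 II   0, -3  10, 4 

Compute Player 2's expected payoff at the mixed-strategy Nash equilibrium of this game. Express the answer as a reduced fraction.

4

Player 1 mixes with probability p on I, chosen so Player 2 is indifferent: 5p + (-3)(1−p) = 4p + 4(1−p) gives p = 7/8.
Player 2's expected payoff is 5·7/8 + (-3)·1/8 = 4.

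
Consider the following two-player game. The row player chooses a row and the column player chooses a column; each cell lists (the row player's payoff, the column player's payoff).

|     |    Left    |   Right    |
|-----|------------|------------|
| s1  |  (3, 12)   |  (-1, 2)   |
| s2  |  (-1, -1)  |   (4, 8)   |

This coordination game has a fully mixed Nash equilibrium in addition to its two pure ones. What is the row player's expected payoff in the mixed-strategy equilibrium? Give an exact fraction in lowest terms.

The column player mixes with probability q on Left, chosen so the row player is indifferent: 3q + (-1)(1−q) = (-1)q + 4(1−q) gives q = 5/9.
The row player's expected payoff (from either row, since indifferent) is 3·5/9 + (-1)·4/9 = 11/9.

11/9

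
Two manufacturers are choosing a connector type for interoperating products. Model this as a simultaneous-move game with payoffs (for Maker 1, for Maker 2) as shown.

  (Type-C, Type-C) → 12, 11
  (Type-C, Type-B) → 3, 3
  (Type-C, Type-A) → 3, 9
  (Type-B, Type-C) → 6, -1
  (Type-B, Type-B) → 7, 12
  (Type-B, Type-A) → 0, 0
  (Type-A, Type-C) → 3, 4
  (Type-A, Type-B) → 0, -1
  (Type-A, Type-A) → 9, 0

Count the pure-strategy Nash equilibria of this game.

2

Both Type-C: Maker 1 gets 12 (best alternative 6); Maker 2 gets 11 (best alternative 9). Neither deviates — NE.
Both Type-B: Maker 1 gets 7 (best alternative 3); Maker 2 gets 12 (best alternative 0). Neither deviates — NE.
Both Type-A is not a NE: Maker 2 would switch to Type-C (4 > 0).
No other cell survives both best-response checks, so there are 2 pure NE.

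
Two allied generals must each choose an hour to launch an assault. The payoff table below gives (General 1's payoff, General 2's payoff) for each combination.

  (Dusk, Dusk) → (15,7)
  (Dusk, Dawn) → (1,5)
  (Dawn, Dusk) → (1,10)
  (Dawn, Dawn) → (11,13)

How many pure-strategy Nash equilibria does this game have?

2

Both Dusk: General 1 gets 15 (best alternative 1); General 2 gets 7 (best alternative 5). Neither deviates — NE.
Both Dawn: General 1 gets 11 (best alternative 1); General 2 gets 13 (best alternative 10). Neither deviates — NE.
(Dawn, Dusk) is not a NE: General 1 would switch to Dusk (15 > 1).
No other cell survives both best-response checks, so there are 2 pure NE.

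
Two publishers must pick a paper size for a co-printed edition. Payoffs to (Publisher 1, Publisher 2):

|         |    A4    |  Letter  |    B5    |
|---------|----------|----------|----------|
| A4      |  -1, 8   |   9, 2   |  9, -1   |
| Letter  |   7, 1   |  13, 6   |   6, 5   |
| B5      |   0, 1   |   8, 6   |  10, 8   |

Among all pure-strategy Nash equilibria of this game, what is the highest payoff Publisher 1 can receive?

Both Letter is a pure NE (Publisher 1: 13 ≥ 9; Publisher 2: 6 ≥ 5). Publisher 1 gets 13.
Both B5 is a pure NE (Publisher 1: 10 ≥ 9; Publisher 2: 8 ≥ 6). Publisher 1 gets 10.
Every other cell has a profitable deviation for at least one player. Highest of {13, 10} is 13.

13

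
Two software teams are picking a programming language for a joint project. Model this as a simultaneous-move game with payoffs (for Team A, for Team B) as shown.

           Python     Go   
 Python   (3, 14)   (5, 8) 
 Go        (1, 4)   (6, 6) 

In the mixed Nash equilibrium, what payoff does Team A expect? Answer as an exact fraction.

Team B mixes with probability q on Python, chosen so Team A is indifferent: 3q + 5(1−q) = 1q + 6(1−q) gives q = 1/3.
Team A's expected payoff (from either row, since indifferent) is 3·1/3 + 5·2/3 = 13/3.

13/3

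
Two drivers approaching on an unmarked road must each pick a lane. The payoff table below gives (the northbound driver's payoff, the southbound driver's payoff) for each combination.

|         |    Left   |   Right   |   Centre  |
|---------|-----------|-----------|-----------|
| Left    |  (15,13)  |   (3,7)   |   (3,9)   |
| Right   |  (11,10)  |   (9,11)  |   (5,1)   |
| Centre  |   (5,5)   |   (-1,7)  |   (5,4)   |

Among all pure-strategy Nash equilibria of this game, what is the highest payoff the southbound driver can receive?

13

Both Left is a pure NE (the northbound driver: 15 ≥ 11; the southbound driver: 13 ≥ 9). The southbound driver gets 13.
Both Right is a pure NE (the northbound driver: 9 ≥ 3; the southbound driver: 11 ≥ 10). The southbound driver gets 11.
Every other cell has a profitable deviation for at least one player. Highest of {13, 11} is 13.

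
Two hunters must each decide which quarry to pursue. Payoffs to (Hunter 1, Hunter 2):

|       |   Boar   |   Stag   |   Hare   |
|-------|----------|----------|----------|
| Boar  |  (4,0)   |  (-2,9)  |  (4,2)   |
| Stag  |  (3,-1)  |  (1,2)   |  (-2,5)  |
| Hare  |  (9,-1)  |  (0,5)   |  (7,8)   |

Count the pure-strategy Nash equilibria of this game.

Both Hare: Hunter 1 gets 7 (best alternative 4); Hunter 2 gets 8 (best alternative 5). Neither deviates — NE.
Both Stag is not a NE: Hunter 2 would switch to Hare (5 > 2).
No other cell survives both best-response checks, so there is 1 pure NE.

1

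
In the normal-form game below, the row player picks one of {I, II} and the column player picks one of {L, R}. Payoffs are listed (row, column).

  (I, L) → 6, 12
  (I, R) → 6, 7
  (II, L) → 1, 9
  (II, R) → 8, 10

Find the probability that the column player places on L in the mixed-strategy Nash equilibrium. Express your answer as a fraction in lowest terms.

2/7

The column player's mix q on L must make the row player indifferent between I and II.
The row player's payoff from I: 6q + 6(1−q). From II: 1q + 8(1−q).
Set equal: 5q = 2(1−q) → q = 2/7.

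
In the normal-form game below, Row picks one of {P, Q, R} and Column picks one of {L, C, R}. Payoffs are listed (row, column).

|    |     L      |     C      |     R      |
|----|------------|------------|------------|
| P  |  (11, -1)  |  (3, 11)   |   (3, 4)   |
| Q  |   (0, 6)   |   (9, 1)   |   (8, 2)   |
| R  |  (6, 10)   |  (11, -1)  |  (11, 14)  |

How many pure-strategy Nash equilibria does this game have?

(R, R): Row gets 11 (best alternative 8); Column gets 14 (best alternative 10). Neither deviates — NE.
(Q, C) is not a NE: Row would switch to R (11 > 9).
No other cell survives both best-response checks, so there is 1 pure NE.

1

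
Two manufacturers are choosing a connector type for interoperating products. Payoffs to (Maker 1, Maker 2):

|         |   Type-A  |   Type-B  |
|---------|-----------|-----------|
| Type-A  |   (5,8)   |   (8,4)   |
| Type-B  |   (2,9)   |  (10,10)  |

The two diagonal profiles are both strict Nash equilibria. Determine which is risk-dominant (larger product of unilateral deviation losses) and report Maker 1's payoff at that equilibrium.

At both Type-A: Maker 1 loses 5 − 2 = 3 by deviating; Maker 2 loses 8 − 4 = 4. Product = 3·4 = 12.
At both Type-B: Maker 1 loses 10 − 8 = 2 by deviating; Maker 2 loses 10 − 9 = 1. Product = 2·1 = 2.
12 > 2, so both Type-A is risk-dominant. Maker 1's payoff there is 5.

5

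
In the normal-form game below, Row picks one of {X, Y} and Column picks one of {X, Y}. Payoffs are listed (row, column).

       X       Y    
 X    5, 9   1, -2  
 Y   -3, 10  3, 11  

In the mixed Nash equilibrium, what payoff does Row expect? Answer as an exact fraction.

Column mixes with probability q on X, chosen so Row is indifferent: 5q + 1(1−q) = (-3)q + 3(1−q) gives q = 1/5.
Row's expected payoff (from either row, since indifferent) is 5·1/5 + 1·4/5 = 9/5.

9/5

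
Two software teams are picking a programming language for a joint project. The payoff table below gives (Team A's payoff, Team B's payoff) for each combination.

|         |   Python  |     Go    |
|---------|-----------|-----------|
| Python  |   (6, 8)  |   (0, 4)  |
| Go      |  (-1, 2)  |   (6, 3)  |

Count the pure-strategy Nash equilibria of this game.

Both Python: Team A gets 6 (best alternative -1); Team B gets 8 (best alternative 4). Neither deviates — NE.
Both Go: Team A gets 6 (best alternative 0); Team B gets 3 (best alternative 2). Neither deviates — NE.
(Python, Go) is not a NE: Team A would switch to Go (6 > 0).
No other cell survives both best-response checks, so there are 2 pure NE.

2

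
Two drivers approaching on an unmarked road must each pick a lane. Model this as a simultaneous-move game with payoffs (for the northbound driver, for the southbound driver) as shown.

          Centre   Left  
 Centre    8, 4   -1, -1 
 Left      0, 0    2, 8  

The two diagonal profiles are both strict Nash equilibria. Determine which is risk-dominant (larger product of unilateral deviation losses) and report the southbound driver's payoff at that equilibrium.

At both Centre: the northbound driver loses 8 − 0 = 8 by deviating; the southbound driver loses 4 − (-1) = 5. Product = 8·5 = 40.
At both Left: the northbound driver loses 2 − (-1) = 3 by deviating; the southbound driver loses 8 − 0 = 8. Product = 3·8 = 24.
40 > 24, so both Centre is risk-dominant. The southbound driver's payoff there is 4.

4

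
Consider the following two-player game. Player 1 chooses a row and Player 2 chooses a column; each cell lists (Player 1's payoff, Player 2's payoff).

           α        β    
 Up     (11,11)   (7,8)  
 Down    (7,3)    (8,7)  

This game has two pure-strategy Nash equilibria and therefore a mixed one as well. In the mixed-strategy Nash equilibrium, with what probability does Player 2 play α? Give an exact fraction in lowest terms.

1/5

Player 2's mix q on α must make Player 1 indifferent between Up and Down.
Player 1's payoff from Up: 11q + 7(1−q). From Down: 7q + 8(1−q).
Set equal: 4q = 1(1−q) → q = 1/5.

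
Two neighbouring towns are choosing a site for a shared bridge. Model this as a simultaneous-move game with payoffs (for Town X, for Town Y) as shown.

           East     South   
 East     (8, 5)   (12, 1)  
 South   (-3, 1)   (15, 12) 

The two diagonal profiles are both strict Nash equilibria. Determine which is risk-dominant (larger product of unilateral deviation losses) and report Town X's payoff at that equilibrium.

At both East: Town X loses 8 − (-3) = 11 by deviating; Town Y loses 5 − 1 = 4. Product = 11·4 = 44.
At both South: Town X loses 15 − 12 = 3 by deviating; Town Y loses 12 − 1 = 11. Product = 3·11 = 33.
44 > 33, so both East is risk-dominant. Town X's payoff there is 8.

8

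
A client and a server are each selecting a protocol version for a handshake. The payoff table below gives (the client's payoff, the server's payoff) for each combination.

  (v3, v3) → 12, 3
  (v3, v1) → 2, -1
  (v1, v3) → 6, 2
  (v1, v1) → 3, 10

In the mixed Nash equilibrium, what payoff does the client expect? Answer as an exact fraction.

24/7

The server mixes with probability q on v3, chosen so the client is indifferent: 12q + 2(1−q) = 6q + 3(1−q) gives q = 1/7.
The client's expected payoff (from either row, since indifferent) is 12·1/7 + 2·6/7 = 24/7.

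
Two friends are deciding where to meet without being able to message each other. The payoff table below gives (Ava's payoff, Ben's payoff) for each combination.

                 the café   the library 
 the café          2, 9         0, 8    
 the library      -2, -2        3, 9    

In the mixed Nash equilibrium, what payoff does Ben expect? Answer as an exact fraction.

97/12

Ava mixes with probability p on the café, chosen so Ben is indifferent: 9p + (-2)(1−p) = 8p + 9(1−p) gives p = 11/12.
Ben's expected payoff is 9·11/12 + (-2)·1/12 = 97/12.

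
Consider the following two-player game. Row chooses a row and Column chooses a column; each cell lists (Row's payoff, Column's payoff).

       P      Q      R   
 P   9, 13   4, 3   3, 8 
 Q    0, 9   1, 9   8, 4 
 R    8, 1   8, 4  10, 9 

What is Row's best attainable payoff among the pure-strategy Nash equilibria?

Both P is a pure NE (Row: 9 ≥ 8; Column: 13 ≥ 8). Row gets 9.
Both R is a pure NE (Row: 10 ≥ 8; Column: 9 ≥ 4). Row gets 10.
Every other cell has a profitable deviation for at least one player. Highest of {9, 10} is 10.

10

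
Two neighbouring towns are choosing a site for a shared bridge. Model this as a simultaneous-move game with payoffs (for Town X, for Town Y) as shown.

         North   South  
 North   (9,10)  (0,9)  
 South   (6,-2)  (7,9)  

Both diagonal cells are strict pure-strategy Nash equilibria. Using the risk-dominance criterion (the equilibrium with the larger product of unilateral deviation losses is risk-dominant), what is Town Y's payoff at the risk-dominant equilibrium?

At both North: Town X loses 9 − 6 = 3 by deviating; Town Y loses 10 − 9 = 1. Product = 3·1 = 3.
At both South: Town X loses 7 − 0 = 7 by deviating; Town Y loses 9 − (-2) = 11. Product = 7·11 = 77.
77 > 3, so both South is risk-dominant. Town Y's payoff there is 9.

9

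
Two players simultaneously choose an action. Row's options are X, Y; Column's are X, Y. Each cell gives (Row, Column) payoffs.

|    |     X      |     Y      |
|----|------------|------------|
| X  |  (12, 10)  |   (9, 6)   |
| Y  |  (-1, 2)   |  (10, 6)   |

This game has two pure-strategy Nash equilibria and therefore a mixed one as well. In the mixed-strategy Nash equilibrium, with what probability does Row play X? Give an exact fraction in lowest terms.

1/2

Row's mix p on X must make Column indifferent between X and Y.
Column's payoff from X: 10p + 2(1−p). From Y: 6p + 6(1−p).
Set equal: 4p = 4(1−p) → p = 4/8 = 1/2.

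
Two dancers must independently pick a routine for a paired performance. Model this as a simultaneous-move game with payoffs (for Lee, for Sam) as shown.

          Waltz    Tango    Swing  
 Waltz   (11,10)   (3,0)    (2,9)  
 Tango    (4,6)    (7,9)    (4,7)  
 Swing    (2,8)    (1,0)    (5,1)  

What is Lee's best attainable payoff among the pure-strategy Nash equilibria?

11

Both Waltz is a pure NE (Lee: 11 ≥ 4; Sam: 10 ≥ 9). Lee gets 11.
Both Tango is a pure NE (Lee: 7 ≥ 3; Sam: 9 ≥ 7). Lee gets 7.
Every other cell has a profitable deviation for at least one player. Highest of {11, 7} is 11.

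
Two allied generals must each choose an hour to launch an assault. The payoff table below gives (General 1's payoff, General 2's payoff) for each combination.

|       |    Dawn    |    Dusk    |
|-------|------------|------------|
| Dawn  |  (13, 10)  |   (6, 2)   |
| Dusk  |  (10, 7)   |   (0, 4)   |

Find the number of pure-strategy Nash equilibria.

1

Both Dawn: General 1 gets 13 (best alternative 10); General 2 gets 10 (best alternative 2). Neither deviates — NE.
Both Dusk is not a NE: General 1 would switch to Dawn (6 > 0).
No other cell survives both best-response checks, so there is 1 pure NE.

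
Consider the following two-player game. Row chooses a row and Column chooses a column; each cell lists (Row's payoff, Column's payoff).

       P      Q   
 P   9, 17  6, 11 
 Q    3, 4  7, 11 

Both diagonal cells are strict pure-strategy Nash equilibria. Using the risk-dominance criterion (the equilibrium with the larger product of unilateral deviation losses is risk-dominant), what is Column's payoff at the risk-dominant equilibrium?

At both P: Row loses 9 − 3 = 6 by deviating; Column loses 17 − 11 = 6. Product = 6·6 = 36.
At both Q: Row loses 7 − 6 = 1 by deviating; Column loses 11 − 4 = 7. Product = 1·7 = 7.
36 > 7, so both P is risk-dominant. Column's payoff there is 17.

17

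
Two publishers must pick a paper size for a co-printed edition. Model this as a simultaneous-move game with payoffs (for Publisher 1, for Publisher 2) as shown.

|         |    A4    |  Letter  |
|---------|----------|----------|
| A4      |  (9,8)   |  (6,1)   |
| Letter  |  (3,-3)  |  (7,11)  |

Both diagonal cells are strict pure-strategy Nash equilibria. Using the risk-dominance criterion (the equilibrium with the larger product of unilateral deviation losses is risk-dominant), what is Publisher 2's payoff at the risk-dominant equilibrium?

At both A4: Publisher 1 loses 9 − 3 = 6 by deviating; Publisher 2 loses 8 − 1 = 7. Product = 6·7 = 42.
At both Letter: Publisher 1 loses 7 − 6 = 1 by deviating; Publisher 2 loses 11 − (-3) = 14. Product = 1·14 = 14.
42 > 14, so both A4 is risk-dominant. Publisher 2's payoff there is 8.

8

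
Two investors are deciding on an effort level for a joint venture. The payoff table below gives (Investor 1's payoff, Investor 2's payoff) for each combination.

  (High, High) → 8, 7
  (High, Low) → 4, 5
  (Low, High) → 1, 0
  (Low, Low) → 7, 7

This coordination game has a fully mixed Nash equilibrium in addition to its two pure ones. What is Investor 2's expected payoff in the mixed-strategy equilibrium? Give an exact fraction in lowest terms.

49/9

Investor 1 mixes with probability p on High, chosen so Investor 2 is indifferent: 7p + 0(1−p) = 5p + 7(1−p) gives p = 7/9.
Investor 2's expected payoff is 7·7/9 + 0·2/9 = 49/9.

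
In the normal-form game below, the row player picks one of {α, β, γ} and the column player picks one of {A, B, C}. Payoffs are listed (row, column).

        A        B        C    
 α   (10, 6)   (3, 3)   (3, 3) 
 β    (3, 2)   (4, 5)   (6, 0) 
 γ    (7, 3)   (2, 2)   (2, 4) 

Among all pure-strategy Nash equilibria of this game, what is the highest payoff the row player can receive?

(α, A) is a pure NE (the row player: 10 ≥ 7; the column player: 6 ≥ 3). The row player gets 10.
(β, B) is a pure NE (the row player: 4 ≥ 3; the column player: 5 ≥ 2). The row player gets 4.
Every other cell has a profitable deviation for at least one player. Highest of {10, 4} is 10.

10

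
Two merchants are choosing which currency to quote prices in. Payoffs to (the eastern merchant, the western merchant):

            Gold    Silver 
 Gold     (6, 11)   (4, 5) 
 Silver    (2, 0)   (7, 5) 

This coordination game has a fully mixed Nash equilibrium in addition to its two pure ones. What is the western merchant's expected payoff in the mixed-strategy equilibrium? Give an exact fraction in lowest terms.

5

The eastern merchant mixes with probability p on Gold, chosen so the western merchant is indifferent: 11p + 0(1−p) = 5p + 5(1−p) gives p = 5/11.
The western merchant's expected payoff is 11·5/11 + 0·6/11 = 5.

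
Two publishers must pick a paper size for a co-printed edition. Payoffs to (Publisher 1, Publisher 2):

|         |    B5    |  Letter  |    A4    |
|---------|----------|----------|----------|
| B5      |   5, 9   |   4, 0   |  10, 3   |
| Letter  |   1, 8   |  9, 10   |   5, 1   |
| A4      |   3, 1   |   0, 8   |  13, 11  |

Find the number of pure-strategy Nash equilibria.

Both B5: Publisher 1 gets 5 (best alternative 3); Publisher 2 gets 9 (best alternative 3). Neither deviates — NE.
Both Letter: Publisher 1 gets 9 (best alternative 4); Publisher 2 gets 10 (best alternative 8). Neither deviates — NE.
Both A4: Publisher 1 gets 13 (best alternative 10); Publisher 2 gets 11 (best alternative 8). Neither deviates — NE.
(A4, B5) is not a NE: Publisher 1 would switch to B5 (5 > 3).
No other cell survives both best-response checks, so there are 3 pure NE.

3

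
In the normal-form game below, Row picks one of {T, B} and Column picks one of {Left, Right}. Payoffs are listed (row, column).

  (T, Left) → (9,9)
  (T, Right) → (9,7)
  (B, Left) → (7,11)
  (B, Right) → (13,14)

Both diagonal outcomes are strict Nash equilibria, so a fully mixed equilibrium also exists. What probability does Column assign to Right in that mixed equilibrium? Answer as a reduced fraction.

Column's mix q on Left must make Row indifferent between T and B.
Row's payoff from T: 9q + 9(1−q). From B: 7q + 13(1−q).
Set equal: 2q = 4(1−q) → q = 4/6 = 2/3.
Probability on Right is 1 − 2/3 = 1/3.

1/3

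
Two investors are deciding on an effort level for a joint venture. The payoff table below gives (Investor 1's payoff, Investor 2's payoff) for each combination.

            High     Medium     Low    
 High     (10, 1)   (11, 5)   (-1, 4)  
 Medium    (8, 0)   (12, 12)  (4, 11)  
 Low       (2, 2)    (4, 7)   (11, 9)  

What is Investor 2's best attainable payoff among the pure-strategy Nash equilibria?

12

Both Medium is a pure NE (Investor 1: 12 ≥ 11; Investor 2: 12 ≥ 11). Investor 2 gets 12.
Both Low is a pure NE (Investor 1: 11 ≥ 4; Investor 2: 9 ≥ 7). Investor 2 gets 9.
Every other cell has a profitable deviation for at least one player. Highest of {12, 9} is 12.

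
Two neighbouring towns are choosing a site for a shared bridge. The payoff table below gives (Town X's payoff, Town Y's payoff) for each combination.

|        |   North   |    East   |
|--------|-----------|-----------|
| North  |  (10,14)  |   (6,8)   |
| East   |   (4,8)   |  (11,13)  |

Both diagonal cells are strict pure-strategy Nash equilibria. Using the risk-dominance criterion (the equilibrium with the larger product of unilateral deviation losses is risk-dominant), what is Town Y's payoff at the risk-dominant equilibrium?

At both North: Town X loses 10 − 4 = 6 by deviating; Town Y loses 14 − 8 = 6. Product = 6·6 = 36.
At both East: Town X loses 11 − 6 = 5 by deviating; Town Y loses 13 − 8 = 5. Product = 5·5 = 25.
36 > 25, so both North is risk-dominant. Town Y's payoff there is 14.

14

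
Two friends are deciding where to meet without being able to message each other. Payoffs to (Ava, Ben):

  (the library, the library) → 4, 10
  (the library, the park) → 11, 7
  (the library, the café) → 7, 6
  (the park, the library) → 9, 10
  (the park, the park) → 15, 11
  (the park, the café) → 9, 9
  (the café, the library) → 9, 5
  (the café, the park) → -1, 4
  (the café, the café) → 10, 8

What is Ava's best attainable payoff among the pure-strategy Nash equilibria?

15

Both the park is a pure NE (Ava: 15 ≥ 11; Ben: 11 ≥ 10). Ava gets 15.
Both the café is a pure NE (Ava: 10 ≥ 9; Ben: 8 ≥ 5). Ava gets 10.
Every other cell has a profitable deviation for at least one player. Highest of {15, 10} is 15.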